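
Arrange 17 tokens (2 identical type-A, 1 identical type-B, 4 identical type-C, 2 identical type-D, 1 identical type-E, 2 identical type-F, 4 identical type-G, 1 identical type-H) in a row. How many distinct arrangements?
17! / (2! × 1! × 4! × 2! × 1! × 2! × 4! × 1!) = 77189112000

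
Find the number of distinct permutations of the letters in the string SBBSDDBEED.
10! / (3! × 2! × 2! × 3!) = 25200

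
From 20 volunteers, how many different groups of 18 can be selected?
C(20,18) = 20!/(18!×2!) = 190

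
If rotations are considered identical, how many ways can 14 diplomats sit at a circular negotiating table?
Circular: fix one position, arrange the rest. (14-1)! = 6227020800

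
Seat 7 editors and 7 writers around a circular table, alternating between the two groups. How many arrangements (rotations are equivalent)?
Fix one of the editors: (7-1)! ways for the remaining editors, × 7! ways for the writers = 720 × 5040 = 3628800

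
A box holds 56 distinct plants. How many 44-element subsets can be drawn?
C(56,44) = 56!/(44!×12!) = 558383307300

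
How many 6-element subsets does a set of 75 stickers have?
C(75,6) = 75!/(6!×69!) = 201359550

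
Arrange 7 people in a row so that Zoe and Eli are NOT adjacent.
Total - adjacent = 7! - (7-1)!×2 = 5040 - 1440 = 3600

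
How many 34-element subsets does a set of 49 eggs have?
C(49,34) = 49!/(34!×15!) = 1575580702584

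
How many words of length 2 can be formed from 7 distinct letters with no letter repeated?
P(7,2) = 7!/(7-2)! = 42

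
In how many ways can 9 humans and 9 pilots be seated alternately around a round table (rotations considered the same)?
Fix one of the humans: (9-1)! ways for the remaining humans, × 9! ways for the pilots = 40320 × 362880 = 14631321600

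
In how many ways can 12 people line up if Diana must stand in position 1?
Fix one position: (12-1)! = 39916800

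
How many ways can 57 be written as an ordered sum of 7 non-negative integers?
C(57+7-1, 7-1) = C(63, 6) = 67945521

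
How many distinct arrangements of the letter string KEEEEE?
6! / (1! × 5!) = 6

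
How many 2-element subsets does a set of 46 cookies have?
C(46,2) = 46!/(2!×44!) = 1035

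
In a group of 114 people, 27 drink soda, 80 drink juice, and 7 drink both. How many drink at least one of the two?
|A∪B| = |A| + |B| - |A∩B| = 27 + 80 - 7 = 100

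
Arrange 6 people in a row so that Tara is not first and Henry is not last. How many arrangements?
By inclusion-exclusion: 6! - 2×(6-1)! + (6-2)! = 720 - 240 + 24 = 504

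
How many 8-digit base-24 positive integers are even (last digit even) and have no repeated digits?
Last∈{0,2,4,6,8,10,12,14,16,18,20,22}. Last=0: 1235591280. Last nonzero: 11×22×P(22,6) = 13000569120. Total = 14236160400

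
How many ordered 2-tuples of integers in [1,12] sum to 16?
Coefficient of x^16 in (x + x² + ... + x^12)^2. By inclusion-exclusion on dice exceeding 12: Σ_j (-1)^j C(2,j)·C(16-1-12j, 1) = C(2,0)·C(15,1) - C(2,1)·C(3,1) = 1·15 - 2·3 = 9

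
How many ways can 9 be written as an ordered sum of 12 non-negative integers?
C(9+12-1, 12-1) = C(20, 11) = 167960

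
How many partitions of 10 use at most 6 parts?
By conjugation, equals partitions of 10 into parts ≤ 6. Let r_j(i) = number of partitions of i into parts ≤ j, for i = 0..10. r_1(i) = 1 for all i; r_j(i) = r_{j-1}(i) + r_j(i-j). Rows j = 2..6: ≤2: 1 1 2 2 3 3 4 4 5 5 6; ≤3: 1 1 2 3 4 5 7 8 10 12 14; ≤4: 1 1 2 3 5 6 9 11 15 18 23; ≤5: 1 1 2 3 5 7 10 13 18 23 30; ≤6: 1 1 2 3 5 7 11 14 20 26 35. r_6(10) = 35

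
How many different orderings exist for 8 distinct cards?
8! = 40320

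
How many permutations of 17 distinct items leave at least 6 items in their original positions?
Exactly j fixed points: C(17,j)·!(17-j); sum over j ≥ 6 (derangement numbers via !m = (m-1)·(!(m-1) + !(m-2)): !0..!11 = 1, 0, 1, 2, 9, 44, 265, 1854, 14833, 133496, 1334961, 14684570). Σ_{j=6}^{17} C(17,j)·!(17-j) = C(17,6)·!11 + C(17,7)·!10 + C(17,8)·!9 + C(17,9)·!8 + C(17,10)·!7 + C(17,11)·!6 + C(17,12)·!5 + C(17,13)·!4 + C(17,14)·!3 + C(17,15)·!2 + C(17,16)·!1 + C(17,17)·!0 = 12376·14684570 + 19448·1334961 + 24310·133496 + 24310·14833 + 19448·1854 + 12376·265 + 6188·44 + 2380·9 + 680·2 + 136·1 + 17·0 + 1·1 = 211344069259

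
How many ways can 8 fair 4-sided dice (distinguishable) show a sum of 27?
Coefficient of x^27 in (x + x² + ... + x^4)^8. By inclusion-exclusion on dice exceeding 4: Σ_j (-1)^j C(8,j)·C(27-1-4j, 7) = C(8,0)·C(26,7) - C(8,1)·C(22,7) + C(8,2)·C(18,7) - C(8,3)·C(14,7) + C(8,4)·C(10,7) = 1·657800 - 8·170544 + 28·31824 - 56·3432 + 70·120 = 728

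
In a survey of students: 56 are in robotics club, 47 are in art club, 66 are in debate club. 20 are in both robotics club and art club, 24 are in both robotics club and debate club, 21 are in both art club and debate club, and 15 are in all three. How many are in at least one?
|A∪B∪C| = 56+47+66-20-24-21+15 = 119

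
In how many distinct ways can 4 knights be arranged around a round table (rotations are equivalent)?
Circular: fix one position, arrange the rest. (4-1)! = 6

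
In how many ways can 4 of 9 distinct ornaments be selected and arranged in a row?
P(9,4) = 9!/(9-4)! = 3024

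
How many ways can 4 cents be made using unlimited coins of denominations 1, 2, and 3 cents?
Coefficient of x^4 in 1/(1-x^1) · 1/(1-x^2) · 1/(1-x^3). Case on j = number of 3-cent coins (j = 0..1); remainder r = 4 - 3j is made from {1,2} in ⌊r/2⌋+1 ways. r = 4, 1 → 3 + 1 = 4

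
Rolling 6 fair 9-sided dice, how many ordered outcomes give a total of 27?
Coefficient of x^27 in (x + x² + ... + x^9)^6. By inclusion-exclusion on dice exceeding 9: Σ_j (-1)^j C(6,j)·C(27-1-9j, 5) = C(6,0)·C(26,5) - C(6,1)·C(17,5) + C(6,2)·C(8,5) = 1·65780 - 6·6188 + 15·56 = 29492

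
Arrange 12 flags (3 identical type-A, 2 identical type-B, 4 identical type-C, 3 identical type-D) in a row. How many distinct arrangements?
12! / (3! × 2! × 4! × 3!) = 277200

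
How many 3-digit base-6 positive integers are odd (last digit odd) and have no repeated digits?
Last∈{1,3,5}. Last=0: 0. Last nonzero: 3×4×P(4,1) = 48. Total = 48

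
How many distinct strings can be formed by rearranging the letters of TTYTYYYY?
8! / (5! × 3!) = 56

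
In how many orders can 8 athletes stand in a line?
8! = 40320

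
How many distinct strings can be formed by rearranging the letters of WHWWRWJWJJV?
11! / (1! × 1! × 5! × 1! × 3!) = 55440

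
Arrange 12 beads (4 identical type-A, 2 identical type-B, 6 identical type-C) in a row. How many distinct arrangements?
12! / (4! × 2! × 6!) = 13860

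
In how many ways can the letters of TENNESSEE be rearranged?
9! / (1! × 4! × 2! × 2!) = 3780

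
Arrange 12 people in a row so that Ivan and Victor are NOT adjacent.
Total - adjacent = 12! - (12-1)!×2 = 479001600 - 79833600 = 399168000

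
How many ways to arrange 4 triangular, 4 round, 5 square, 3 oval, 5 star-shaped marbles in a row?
21! / (4! × 4! × 5! × 3! × 5!) = 1026615189600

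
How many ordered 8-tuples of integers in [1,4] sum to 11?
Coefficient of x^11 in (x + x² + ... + x^4)^8. By inclusion-exclusion on dice exceeding 4: Σ_j (-1)^j C(8,j)·C(11-1-4j, 7) = C(8,0)·C(10,7) = 1·120 = 120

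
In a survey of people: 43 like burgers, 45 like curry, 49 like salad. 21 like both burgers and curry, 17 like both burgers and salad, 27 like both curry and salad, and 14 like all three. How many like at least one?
|A∪B∪C| = 43+45+49-21-17-27+14 = 86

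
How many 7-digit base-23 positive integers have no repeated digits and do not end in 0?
Last digit: 22 nonzero choices. First digit: 21 (nonzero, ≠last). Middle 5: P(21,5) = 2441880. Total = 1128148560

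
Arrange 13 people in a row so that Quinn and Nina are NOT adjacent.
Total - adjacent = 13! - (13-1)!×2 = 6227020800 - 958003200 = 5269017600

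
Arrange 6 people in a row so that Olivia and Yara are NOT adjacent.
Total - adjacent = 6! - (6-1)!×2 = 720 - 240 = 480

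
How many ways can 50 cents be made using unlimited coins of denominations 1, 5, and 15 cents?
Coefficient of x^50 in 1/(1-x^1) · 1/(1-x^5) · 1/(1-x^15). Case on j = number of 15-cent coins (j = 0..3); remainder r = 50 - 15j is made from {1,5} in ⌊r/5⌋+1 ways. r = 50, 35, 20, 5 → 11 + 8 + 5 + 2 = 26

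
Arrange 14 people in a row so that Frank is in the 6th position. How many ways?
Fix one position: (14-1)! = 6227020800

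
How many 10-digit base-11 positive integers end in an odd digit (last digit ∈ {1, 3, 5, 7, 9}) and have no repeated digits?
Last∈{1,3,5,7,9}. Last=0: 0. Last nonzero: 5×9×P(9,8) = 16329600. Total = 16329600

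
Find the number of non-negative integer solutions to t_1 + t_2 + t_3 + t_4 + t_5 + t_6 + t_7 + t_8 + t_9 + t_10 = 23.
C(23+10-1, 10-1) = C(32, 9) = 28048800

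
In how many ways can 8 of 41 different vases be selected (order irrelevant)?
C(41,8) = 41!/(8!×33!) = 95548245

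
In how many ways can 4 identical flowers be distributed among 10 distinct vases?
C(4+10-1, 10-1) = C(13, 9) = 715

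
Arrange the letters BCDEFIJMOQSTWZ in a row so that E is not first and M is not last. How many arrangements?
By inclusion-exclusion: 14! - 2×(14-1)! + (14-2)! = 87178291200 - 12454041600 + 479001600 = 75203251200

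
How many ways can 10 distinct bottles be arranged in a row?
10! = 3628800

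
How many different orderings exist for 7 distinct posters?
7! = 5040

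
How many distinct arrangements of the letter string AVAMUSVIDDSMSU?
14! / (3! × 1! × 2! × 2! × 2! × 2! × 2!) = 454053600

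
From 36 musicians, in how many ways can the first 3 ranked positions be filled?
P(36,3) = 36!/(36-3)! = 42840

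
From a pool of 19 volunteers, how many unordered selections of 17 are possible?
C(19,17) = 19!/(17!×2!) = 171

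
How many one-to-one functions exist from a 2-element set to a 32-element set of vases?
P(32,2) = 32!/(32-2)! = 992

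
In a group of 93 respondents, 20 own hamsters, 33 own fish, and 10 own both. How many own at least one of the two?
|A∪B| = |A| + |B| - |A∩B| = 20 + 33 - 10 = 43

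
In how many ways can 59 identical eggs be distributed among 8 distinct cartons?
C(59+8-1, 8-1) = C(66, 7) = 778789440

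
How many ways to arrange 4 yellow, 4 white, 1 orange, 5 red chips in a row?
14! / (4! × 4! × 1! × 5!) = 1261260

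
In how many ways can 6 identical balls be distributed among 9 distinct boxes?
C(6+9-1, 9-1) = C(14, 8) = 3003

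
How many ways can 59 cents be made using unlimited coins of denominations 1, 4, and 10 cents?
Coefficient of x^59 in 1/(1-x^1) · 1/(1-x^4) · 1/(1-x^10). Case on j = number of 10-cent coins (j = 0..5); remainder r = 59 - 10j is made from {1,4} in ⌊r/4⌋+1 ways. r = 59, 49, 39, 29, 19, 9 → 15 + 13 + 10 + 8 + 5 + 3 = 54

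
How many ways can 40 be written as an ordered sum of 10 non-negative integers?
C(40+10-1, 10-1) = C(49, 9) = 2054455634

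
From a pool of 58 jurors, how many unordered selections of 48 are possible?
C(58,48) = 58!/(48!×10!) = 52179482355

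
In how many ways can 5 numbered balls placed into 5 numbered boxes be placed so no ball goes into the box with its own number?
!5 = Σ_{j=0}^{5} (-1)^j·5!/j! = 120 - 120 + 60 - 20 + 5 - 1 = 44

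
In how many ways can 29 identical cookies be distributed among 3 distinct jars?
C(29+3-1, 3-1) = C(31, 2) = 465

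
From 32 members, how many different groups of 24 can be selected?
C(32,24) = 32!/(24!×8!) = 10518300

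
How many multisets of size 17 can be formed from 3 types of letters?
C(17+3-1, 3-1) = C(19, 2) = 171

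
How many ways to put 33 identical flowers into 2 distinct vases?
C(33+2-1, 2-1) = C(34, 1) = 34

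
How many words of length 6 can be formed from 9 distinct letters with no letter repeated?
P(9,6) = 9!/(9-6)! = 60480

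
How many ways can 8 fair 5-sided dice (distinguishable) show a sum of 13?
Coefficient of x^13 in (x + x² + ... + x^5)^8. By inclusion-exclusion on dice exceeding 5: Σ_j (-1)^j C(8,j)·C(13-1-5j, 7) = C(8,0)·C(12,7) - C(8,1)·C(7,7) = 1·792 - 8·1 = 784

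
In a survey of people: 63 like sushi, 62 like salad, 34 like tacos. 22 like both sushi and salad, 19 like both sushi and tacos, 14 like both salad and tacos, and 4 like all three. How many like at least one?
|A∪B∪C| = 63+62+34-22-19-14+4 = 108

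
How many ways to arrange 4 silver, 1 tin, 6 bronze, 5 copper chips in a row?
16! / (4! × 1! × 6! × 5!) = 10090080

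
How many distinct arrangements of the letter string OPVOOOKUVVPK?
12! / (1! × 3! × 4! × 2! × 2!) = 831600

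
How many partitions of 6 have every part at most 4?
Let r_j(i) = number of partitions of i into parts ≤ j, for i = 0..6. r_1(i) = 1 for all i; r_j(i) = r_{j-1}(i) + r_j(i-j). Rows j = 2..4: ≤2: 1 1 2 2 3 3 4; ≤3: 1 1 2 3 4 5 7; ≤4: 1 1 2 3 5 6 9. r_4(6) = 9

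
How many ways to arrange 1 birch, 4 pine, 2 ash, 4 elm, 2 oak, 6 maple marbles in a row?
19! / (1! × 4! × 2! × 4! × 2! × 6!) = 73329656400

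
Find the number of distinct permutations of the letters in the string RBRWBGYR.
8! / (1! × 3! × 2! × 1! × 1!) = 3360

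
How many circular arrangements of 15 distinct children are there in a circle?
Circular: fix one position, arrange the rest. (15-1)! = 87178291200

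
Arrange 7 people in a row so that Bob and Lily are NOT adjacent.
Total - adjacent = 7! - (7-1)!×2 = 5040 - 1440 = 3600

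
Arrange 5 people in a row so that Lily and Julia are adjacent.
Treat as block: (5-1)! × 2! = 24 × 2 = 48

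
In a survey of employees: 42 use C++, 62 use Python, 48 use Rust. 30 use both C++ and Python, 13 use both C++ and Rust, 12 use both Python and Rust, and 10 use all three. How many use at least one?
|A∪B∪C| = 42+62+48-30-13-12+10 = 107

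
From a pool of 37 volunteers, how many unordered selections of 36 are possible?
C(37,36) = 37!/(36!×1!) = 37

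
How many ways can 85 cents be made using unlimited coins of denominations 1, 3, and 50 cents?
Coefficient of x^85 in 1/(1-x^1) · 1/(1-x^3) · 1/(1-x^50). Case on j = number of 50-cent coins (j = 0..1); remainder r = 85 - 50j is made from {1,3} in ⌊r/3⌋+1 ways. r = 85, 35 → 29 + 12 = 41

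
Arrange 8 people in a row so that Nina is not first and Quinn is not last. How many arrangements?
By inclusion-exclusion: 8! - 2×(8-1)! + (8-2)! = 40320 - 10080 + 720 = 30960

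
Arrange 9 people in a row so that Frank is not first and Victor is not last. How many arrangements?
By inclusion-exclusion: 9! - 2×(9-1)! + (9-2)! = 362880 - 80640 + 5040 = 287280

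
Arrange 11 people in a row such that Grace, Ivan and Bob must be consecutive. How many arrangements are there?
Treat the 3 as one block: (11-3+1)! × 3! = 362880 × 6 = 2177280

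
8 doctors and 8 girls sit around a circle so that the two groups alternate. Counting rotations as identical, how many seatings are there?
Fix one of the doctors: (8-1)! ways for the remaining doctors, × 8! ways for the girls = 5040 × 40320 = 203212800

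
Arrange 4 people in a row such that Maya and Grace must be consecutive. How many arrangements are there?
Treat the 2 as one block: (4-2+1)! × 2! = 6 × 2 = 12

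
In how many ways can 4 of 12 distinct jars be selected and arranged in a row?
P(12,4) = 12!/(12-4)! = 11880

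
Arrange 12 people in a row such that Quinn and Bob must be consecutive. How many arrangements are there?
Treat the 2 as one block: (12-2+1)! × 2! = 39916800 × 2 = 79833600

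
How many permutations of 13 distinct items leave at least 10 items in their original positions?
Exactly j fixed points: C(13,j)·!(13-j); sum over j ≥ 10 (derangement numbers via !m = (m-1)·(!(m-1) + !(m-2)): !0..!3 = 1, 0, 1, 2). Σ_{j=10}^{13} C(13,j)·!(13-j) = C(13,10)·!3 + C(13,11)·!2 + C(13,12)·!1 + C(13,13)·!0 = 286·2 + 78·1 + 13·0 + 1·1 = 651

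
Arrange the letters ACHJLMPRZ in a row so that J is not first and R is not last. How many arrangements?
By inclusion-exclusion: 9! - 2×(9-1)! + (9-2)! = 362880 - 80640 + 5040 = 287280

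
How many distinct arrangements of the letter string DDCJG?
5! / (1! × 1! × 2! × 1!) = 60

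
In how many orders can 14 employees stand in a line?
14! = 87178291200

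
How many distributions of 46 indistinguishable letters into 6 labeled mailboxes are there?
C(46+6-1, 6-1) = C(51, 5) = 2349060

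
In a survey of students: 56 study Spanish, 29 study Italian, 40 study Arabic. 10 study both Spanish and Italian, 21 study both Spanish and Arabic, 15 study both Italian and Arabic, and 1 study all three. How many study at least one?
|A∪B∪C| = 56+29+40-10-21-15+1 = 80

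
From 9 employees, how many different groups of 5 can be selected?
C(9,5) = 9!/(5!×4!) = 126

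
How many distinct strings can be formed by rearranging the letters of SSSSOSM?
7! / (1! × 1! × 5!) = 42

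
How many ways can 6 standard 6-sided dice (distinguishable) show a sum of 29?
Coefficient of x^29 in (x + x² + ... + x^6)^6. By inclusion-exclusion on dice exceeding 6: Σ_j (-1)^j C(6,j)·C(29-1-6j, 5) = C(6,0)·C(28,5) - C(6,1)·C(22,5) + C(6,2)·C(16,5) - C(6,3)·C(10,5) = 1·98280 - 6·26334 + 15·4368 - 20·252 = 756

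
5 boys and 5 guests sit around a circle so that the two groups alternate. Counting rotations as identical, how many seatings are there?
Fix one of the boys: (5-1)! ways for the remaining boys, × 5! ways for the guests = 24 × 120 = 2880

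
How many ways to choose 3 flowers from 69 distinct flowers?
C(69,3) = 69!/(3!×66!) = 52394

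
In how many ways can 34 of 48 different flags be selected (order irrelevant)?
C(48,34) = 48!/(34!×14!) = 482320623240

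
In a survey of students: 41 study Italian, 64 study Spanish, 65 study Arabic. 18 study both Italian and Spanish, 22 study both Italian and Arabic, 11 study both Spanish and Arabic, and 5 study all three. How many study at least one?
|A∪B∪C| = 41+64+65-18-22-11+5 = 124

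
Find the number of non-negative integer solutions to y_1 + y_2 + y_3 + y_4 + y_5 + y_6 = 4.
C(4+6-1, 6-1) = C(9, 5) = 126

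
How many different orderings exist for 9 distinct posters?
9! = 362880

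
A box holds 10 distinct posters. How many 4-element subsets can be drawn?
C(10,4) = 10!/(4!×6!) = 210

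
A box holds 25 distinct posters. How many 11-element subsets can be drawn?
C(25,11) = 25!/(11!×14!) = 4457400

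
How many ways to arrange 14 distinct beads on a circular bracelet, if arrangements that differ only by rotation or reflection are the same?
(14-1)!/2 = 6227020800/2 = 3113510400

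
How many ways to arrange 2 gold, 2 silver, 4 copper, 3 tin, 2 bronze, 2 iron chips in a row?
15! / (2! × 2! × 4! × 3! × 2! × 2!) = 567567000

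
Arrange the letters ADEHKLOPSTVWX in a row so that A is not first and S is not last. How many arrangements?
By inclusion-exclusion: 13! - 2×(13-1)! + (13-2)! = 6227020800 - 958003200 + 39916800 = 5308934400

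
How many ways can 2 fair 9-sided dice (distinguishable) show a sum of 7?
Coefficient of x^7 in (x + x² + ... + x^9)^2. By inclusion-exclusion on dice exceeding 9: Σ_j (-1)^j C(2,j)·C(7-1-9j, 1) = C(2,0)·C(6,1) = 1·6 = 6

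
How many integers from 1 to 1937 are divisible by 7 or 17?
⌊1937/7⌋ + ⌊1937/17⌋ - ⌊1937/119⌋ = 276 + 113 - 16 = 373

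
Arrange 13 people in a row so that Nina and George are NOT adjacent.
Total - adjacent = 13! - (13-1)!×2 = 6227020800 - 958003200 = 5269017600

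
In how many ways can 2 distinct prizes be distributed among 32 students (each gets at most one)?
P(32,2) = 32!/(32-2)! = 992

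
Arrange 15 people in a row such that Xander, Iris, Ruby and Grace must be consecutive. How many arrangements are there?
Treat the 4 as one block: (15-4+1)! × 4! = 479001600 × 24 = 11496038400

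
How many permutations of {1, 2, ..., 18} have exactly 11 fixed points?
Choose the 11 fixed points C(18,11) = 31824, derange the rest: !7 = Σ_{j=0}^{7} (-1)^j·7!/j! = 5040 - 5040 + 2520 - 840 + 210 - 42 + 7 - 1 = 1854. Product = 31824 × 1854 = 59001696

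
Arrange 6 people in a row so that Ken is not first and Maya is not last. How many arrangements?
By inclusion-exclusion: 6! - 2×(6-1)! + (6-2)! = 720 - 240 + 24 = 504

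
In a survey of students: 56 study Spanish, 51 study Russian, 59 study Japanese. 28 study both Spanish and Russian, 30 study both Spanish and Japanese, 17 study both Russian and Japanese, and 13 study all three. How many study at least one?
|A∪B∪C| = 56+51+59-28-30-17+13 = 104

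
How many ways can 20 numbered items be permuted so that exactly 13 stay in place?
Choose the 13 fixed points C(20,13) = 77520, derange the rest: !7 = Σ_{j=0}^{7} (-1)^j·7!/j! = 5040 - 5040 + 2520 - 840 + 210 - 42 + 7 - 1 = 1854. Product = 77520 × 1854 = 143722080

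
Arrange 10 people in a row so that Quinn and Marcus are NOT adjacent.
Total - adjacent = 10! - (10-1)!×2 = 3628800 - 725760 = 2903040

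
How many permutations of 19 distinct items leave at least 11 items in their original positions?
Exactly j fixed points: C(19,j)·!(19-j); sum over j ≥ 11 (derangement numbers via !m = (m-1)·(!(m-1) + !(m-2)): !0..!8 = 1, 0, 1, 2, 9, 44, 265, 1854, 14833). Σ_{j=11}^{19} C(19,j)·!(19-j) = C(19,11)·!8 + C(19,12)·!7 + C(19,13)·!6 + C(19,14)·!5 + C(19,15)·!4 + C(19,16)·!3 + C(19,17)·!2 + C(19,18)·!1 + C(19,19)·!0 = 75582·14833 + 50388·1854 + 27132·265 + 11628·44 + 3876·9 + 969·2 + 171·1 + 19·0 + 1·1 = 1222265764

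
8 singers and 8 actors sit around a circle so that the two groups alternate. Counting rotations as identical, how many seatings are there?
Fix one of the singers: (8-1)! ways for the remaining singers, × 8! ways for the actors = 5040 × 40320 = 203212800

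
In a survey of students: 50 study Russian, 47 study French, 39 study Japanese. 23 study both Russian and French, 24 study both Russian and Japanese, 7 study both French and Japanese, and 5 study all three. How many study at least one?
|A∪B∪C| = 50+47+39-23-24-7+5 = 87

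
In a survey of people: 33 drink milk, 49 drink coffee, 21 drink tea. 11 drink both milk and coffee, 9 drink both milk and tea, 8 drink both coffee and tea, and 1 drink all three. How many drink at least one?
|A∪B∪C| = 33+49+21-11-9-8+1 = 76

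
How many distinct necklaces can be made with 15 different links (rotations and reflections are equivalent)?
(15-1)!/2 = 87178291200/2 = 43589145600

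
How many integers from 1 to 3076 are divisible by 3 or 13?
⌊3076/3⌋ + ⌊3076/13⌋ - ⌊3076/39⌋ = 1025 + 236 - 78 = 1183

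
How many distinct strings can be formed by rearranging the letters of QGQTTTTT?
8! / (1! × 5! × 2!) = 168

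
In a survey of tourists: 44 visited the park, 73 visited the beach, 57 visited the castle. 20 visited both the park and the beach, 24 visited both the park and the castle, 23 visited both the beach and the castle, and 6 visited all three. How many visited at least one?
|A∪B∪C| = 44+73+57-20-24-23+6 = 113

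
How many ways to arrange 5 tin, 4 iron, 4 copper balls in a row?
13! / (5! × 4! × 4!) = 90090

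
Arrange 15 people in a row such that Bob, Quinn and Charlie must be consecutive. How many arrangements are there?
Treat the 3 as one block: (15-3+1)! × 3! = 6227020800 × 6 = 37362124800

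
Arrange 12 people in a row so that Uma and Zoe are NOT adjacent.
Total - adjacent = 12! - (12-1)!×2 = 479001600 - 79833600 = 399168000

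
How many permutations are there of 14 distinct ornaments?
14! = 87178291200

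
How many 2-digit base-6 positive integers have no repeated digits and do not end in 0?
Last digit: 5 nonzero choices. First digit: 4 (nonzero, ≠last). Middle 0: P(4,0) = 1. Total = 20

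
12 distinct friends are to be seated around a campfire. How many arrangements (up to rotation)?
Circular: fix one position, arrange the rest. (12-1)! = 39916800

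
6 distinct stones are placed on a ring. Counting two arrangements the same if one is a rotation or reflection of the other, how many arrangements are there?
(6-1)!/2 = 120/2 = 60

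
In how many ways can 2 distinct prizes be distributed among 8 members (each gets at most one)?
P(8,2) = 8!/(8-2)! = 56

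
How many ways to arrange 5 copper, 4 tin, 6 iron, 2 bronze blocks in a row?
17! / (5! × 4! × 6! × 2!) = 85765680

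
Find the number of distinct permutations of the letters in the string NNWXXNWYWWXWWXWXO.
17! / (5! × 1! × 1! × 7! × 3!) = 98017920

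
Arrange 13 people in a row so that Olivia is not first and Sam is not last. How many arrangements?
By inclusion-exclusion: 13! - 2×(13-1)! + (13-2)! = 6227020800 - 958003200 + 39916800 = 5308934400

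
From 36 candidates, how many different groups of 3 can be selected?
C(36,3) = 36!/(3!×33!) = 7140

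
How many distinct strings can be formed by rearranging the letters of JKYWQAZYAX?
10! / (1! × 1! × 2! × 1! × 1! × 1! × 1! × 2!) = 907200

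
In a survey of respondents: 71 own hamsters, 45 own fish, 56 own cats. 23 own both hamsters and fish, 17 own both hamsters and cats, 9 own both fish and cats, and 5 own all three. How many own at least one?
|A∪B∪C| = 71+45+56-23-17-9+5 = 128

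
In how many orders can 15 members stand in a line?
15! = 1307674368000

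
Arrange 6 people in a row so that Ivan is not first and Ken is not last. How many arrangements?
By inclusion-exclusion: 6! - 2×(6-1)! + (6-2)! = 720 - 240 + 24 = 504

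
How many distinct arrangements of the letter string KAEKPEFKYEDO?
12! / (1! × 1! × 1! × 1! × 3! × 1! × 3! × 1!) = 13305600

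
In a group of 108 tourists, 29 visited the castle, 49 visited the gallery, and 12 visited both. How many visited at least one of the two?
|A∪B| = |A| + |B| - |A∩B| = 29 + 49 - 12 = 66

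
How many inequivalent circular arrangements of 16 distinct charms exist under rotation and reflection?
(16-1)!/2 = 1307674368000/2 = 653837184000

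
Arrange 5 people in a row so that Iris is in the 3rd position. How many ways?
Fix one position: (5-1)! = 24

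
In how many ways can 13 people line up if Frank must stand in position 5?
Fix one position: (13-1)! = 479001600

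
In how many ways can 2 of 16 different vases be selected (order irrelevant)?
C(16,2) = 16!/(2!×14!) = 120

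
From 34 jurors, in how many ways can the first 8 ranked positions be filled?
P(34,8) = 34!/(34-8)! = 732058145280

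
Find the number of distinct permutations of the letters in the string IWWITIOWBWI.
11! / (1! × 4! × 1! × 1! × 4!) = 69300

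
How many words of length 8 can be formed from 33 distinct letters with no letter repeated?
P(33,8) = 33!/(33-8)! = 559809169920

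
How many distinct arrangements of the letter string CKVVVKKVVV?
10! / (1! × 6! × 3!) = 840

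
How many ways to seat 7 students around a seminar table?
Circular: fix one position, arrange the rest. (7-1)! = 720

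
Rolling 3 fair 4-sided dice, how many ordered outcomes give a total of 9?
Coefficient of x^9 in (x + x² + ... + x^4)^3. By inclusion-exclusion on dice exceeding 4: Σ_j (-1)^j C(3,j)·C(9-1-4j, 2) = C(3,0)·C(8,2) - C(3,1)·C(4,2) = 1·28 - 3·6 = 10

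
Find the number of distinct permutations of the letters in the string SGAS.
4! / (2! × 1! × 1!) = 12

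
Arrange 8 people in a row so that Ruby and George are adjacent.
Treat as block: (8-1)! × 2! = 5040 × 2 = 10080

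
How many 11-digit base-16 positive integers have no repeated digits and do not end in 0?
Last digit: 15 nonzero choices. First digit: 14 (nonzero, ≠last). Middle 9: P(14,9) = 726485760. Total = 152562009600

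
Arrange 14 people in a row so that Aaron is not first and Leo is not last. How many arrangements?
By inclusion-exclusion: 14! - 2×(14-1)! + (14-2)! = 87178291200 - 12454041600 + 479001600 = 75203251200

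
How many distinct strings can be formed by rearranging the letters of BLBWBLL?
7! / (3! × 1! × 3!) = 140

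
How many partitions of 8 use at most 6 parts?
By conjugation, equals partitions of 8 into parts ≤ 6. Let r_j(i) = number of partitions of i into parts ≤ j, for i = 0..8. r_1(i) = 1 for all i; r_j(i) = r_{j-1}(i) + r_j(i-j). Rows j = 2..6: ≤2: 1 1 2 2 3 3 4 4 5; ≤3: 1 1 2 3 4 5 7 8 10; ≤4: 1 1 2 3 5 6 9 11 15; ≤5: 1 1 2 3 5 7 10 13 18; ≤6: 1 1 2 3 5 7 11 14 20. r_6(8) = 20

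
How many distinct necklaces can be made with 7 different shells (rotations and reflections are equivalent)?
(7-1)!/2 = 720/2 = 360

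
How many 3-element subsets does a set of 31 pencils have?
C(31,3) = 31!/(3!×28!) = 4495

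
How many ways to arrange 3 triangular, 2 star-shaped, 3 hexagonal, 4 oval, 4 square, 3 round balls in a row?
19! / (3! × 2! × 3! × 4! × 4! × 3!) = 488864376000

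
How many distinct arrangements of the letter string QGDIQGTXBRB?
11! / (1! × 1! × 2! × 1! × 2! × 2! × 1! × 1!) = 4989600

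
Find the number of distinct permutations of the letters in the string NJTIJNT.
7! / (2! × 2! × 1! × 2!) = 630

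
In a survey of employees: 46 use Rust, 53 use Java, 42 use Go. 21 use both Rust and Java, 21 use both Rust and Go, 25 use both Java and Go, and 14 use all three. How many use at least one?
|A∪B∪C| = 46+53+42-21-21-25+14 = 88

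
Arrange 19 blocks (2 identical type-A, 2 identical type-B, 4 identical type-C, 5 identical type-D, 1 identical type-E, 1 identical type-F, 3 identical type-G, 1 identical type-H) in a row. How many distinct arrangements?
19! / (2! × 2! × 4! × 5! × 1! × 1! × 3! × 1!) = 1759911753600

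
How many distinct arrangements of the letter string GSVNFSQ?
7! / (1! × 2! × 1! × 1! × 1! × 1!) = 2520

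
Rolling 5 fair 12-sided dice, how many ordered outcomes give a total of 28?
Coefficient of x^28 in (x + x² + ... + x^12)^5. By inclusion-exclusion on dice exceeding 12: Σ_j (-1)^j C(5,j)·C(28-1-12j, 4) = C(5,0)·C(27,4) - C(5,1)·C(15,4) = 1·17550 - 5·1365 = 10725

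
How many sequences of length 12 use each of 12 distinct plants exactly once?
12! = 479001600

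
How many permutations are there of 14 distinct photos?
14! = 87178291200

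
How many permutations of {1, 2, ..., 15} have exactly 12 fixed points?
Choose the 12 fixed points C(15,12) = 455, derange the rest: !3 = Σ_{j=0}^{3} (-1)^j·3!/j! = 6 - 6 + 3 - 1 = 2. Product = 455 × 2 = 910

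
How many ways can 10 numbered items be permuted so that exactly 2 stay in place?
Choose the 2 fixed points C(10,2) = 45, derange the rest: !8 = Σ_{j=0}^{8} (-1)^j·8!/j! = 40320 - 40320 + 20160 - 6720 + 1680 - 336 + 56 - 8 + 1 = 14833. Product = 45 × 14833 = 667485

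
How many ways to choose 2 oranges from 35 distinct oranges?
C(35,2) = 35!/(2!×33!) = 595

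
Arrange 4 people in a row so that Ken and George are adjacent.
Treat as block: (4-1)! × 2! = 6 × 2 = 12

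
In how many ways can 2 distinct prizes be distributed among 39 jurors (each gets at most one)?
P(39,2) = 39!/(39-2)! = 1482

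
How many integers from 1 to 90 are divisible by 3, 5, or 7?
⌊90/3⌋+⌊90/5⌋+⌊90/7⌋ - ⌊90/15⌋-⌊90/21⌋-⌊90/35⌋ + ⌊90/105⌋ = 30+18+12 - 6-4-2 + 0 = 48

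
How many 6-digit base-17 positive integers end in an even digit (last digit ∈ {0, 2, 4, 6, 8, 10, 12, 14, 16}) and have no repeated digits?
Last∈{0,2,4,6,8,10,12,14,16}. Last=0: 524160. Last nonzero: 8×15×P(15,4) = 3931200. Total = 4455360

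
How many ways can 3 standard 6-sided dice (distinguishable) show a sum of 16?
Coefficient of x^16 in (x + x² + ... + x^6)^3. By inclusion-exclusion on dice exceeding 6: Σ_j (-1)^j C(3,j)·C(16-1-6j, 2) = C(3,0)·C(15,2) - C(3,1)·C(9,2) + C(3,2)·C(3,2) = 1·105 - 3·36 + 3·3 = 6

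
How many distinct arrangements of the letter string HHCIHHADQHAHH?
13! / (7! × 1! × 1! × 2! × 1! × 1!) = 617760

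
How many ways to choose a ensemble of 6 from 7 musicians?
C(7,6) = 7!/(6!×1!) = 7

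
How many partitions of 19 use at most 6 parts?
By conjugation, equals partitions of 19 into parts ≤ 6. Let r_j(i) = number of partitions of i into parts ≤ j, for i = 0..19. r_1(i) = 1 for all i; r_j(i) = r_{j-1}(i) + r_j(i-j). Rows j = 2..6: ≤2: 1 1 2 2 3 3 4 4 5 5 6 6 7 7 8 8 9 9 10 10; ≤3: 1 1 2 3 4 5 7 8 10 12 14 16 19 21 24 27 30 33 37 40; ≤4: 1 1 2 3 5 6 9 11 15 18 23 27 34 39 47 54 64 72 84 94; ≤5: 1 1 2 3 5 7 10 13 18 23 30 37 47 57 70 84 101 119 141 164; ≤6: 1 1 2 3 5 7 11 14 20 26 35 44 58 71 90 110 136 163 199 235. r_6(19) = 235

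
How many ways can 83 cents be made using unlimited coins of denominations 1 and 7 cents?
Coefficient of x^83 in 1/(1-x^1) · 1/(1-x^7). Use j coins of 7 for j = 0..⌊83/7⌋ = 11, the rest in 1s: 11 + 1 = 12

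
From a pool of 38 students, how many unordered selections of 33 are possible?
C(38,33) = 38!/(33!×5!) = 501942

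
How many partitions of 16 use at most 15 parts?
By conjugation, equals partitions of 16 into parts ≤ 15. Let r_j(i) = number of partitions of i into parts ≤ j, for i = 0..16. r_1(i) = 1 for all i; r_j(i) = r_{j-1}(i) + r_j(i-j). Rows j = 2..15: ≤2: 1 1 2 2 3 3 4 4 5 5 6 6 7 7 8 8 9; ≤3: 1 1 2 3 4 5 7 8 10 12 14 16 19 21 24 27 30; ≤4: 1 1 2 3 5 6 9 11 15 18 23 27 34 39 47 54 64; ≤5: 1 1 2 3 5 7 10 13 18 23 30 37 47 57 70 84 101; ≤6: 1 1 2 3 5 7 11 14 20 26 35 44 58 71 90 110 136; ≤7: 1 1 2 3 5 7 11 15 21 28 38 49 65 82 105 131 164; ≤8: 1 1 2 3 5 7 11 15 22 29 40 52 70 89 116 146 186; ≤9: 1 1 2 3 5 7 11 15 22 30 41 54 73 94 123 157 201; ≤10: 1 1 2 3 5 7 11 15 22 30 42 55 75 97 128 164 212; ≤11: 1 1 2 3 5 7 11 15 22 30 42 56 76 99 131 169 219; ≤12: 1 1 2 3 5 7 11 15 22 30 42 56 77 100 133 172 224; ≤13: 1 1 2 3 5 7 11 15 22 30 42 56 77 101 134 174 227; ≤14: 1 1 2 3 5 7 11 15 22 30 42 56 77 101 135 175 229; ≤15: 1 1 2 3 5 7 11 15 22 30 42 56 77 101 135 176 230. r_15(16) = 230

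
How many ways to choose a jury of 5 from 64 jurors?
C(64,5) = 64!/(5!×59!) = 7624512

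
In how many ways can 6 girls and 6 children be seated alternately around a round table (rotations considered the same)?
Fix one of the girls: (6-1)! ways for the remaining girls, × 6! ways for the children = 120 × 720 = 86400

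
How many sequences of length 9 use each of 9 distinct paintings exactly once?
9! = 362880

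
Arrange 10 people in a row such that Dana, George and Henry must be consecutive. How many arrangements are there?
Treat the 3 as one block: (10-3+1)! × 3! = 40320 × 6 = 241920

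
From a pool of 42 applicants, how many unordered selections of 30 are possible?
C(42,30) = 42!/(30!×12!) = 11058116888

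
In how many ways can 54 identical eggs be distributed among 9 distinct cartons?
C(54+9-1, 9-1) = C(62, 8) = 3381098545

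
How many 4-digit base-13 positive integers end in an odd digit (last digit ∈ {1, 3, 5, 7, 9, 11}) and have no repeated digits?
Last∈{1,3,5,7,9,11}. Last=0: 0. Last nonzero: 6×11×P(11,2) = 7260. Total = 7260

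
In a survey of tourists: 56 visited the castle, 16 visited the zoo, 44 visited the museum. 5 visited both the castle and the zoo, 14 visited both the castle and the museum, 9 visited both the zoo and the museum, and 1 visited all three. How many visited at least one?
|A∪B∪C| = 56+16+44-5-14-9+1 = 89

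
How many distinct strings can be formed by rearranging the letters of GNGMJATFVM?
10! / (2! × 1! × 1! × 1! × 1! × 2! × 1! × 1!) = 907200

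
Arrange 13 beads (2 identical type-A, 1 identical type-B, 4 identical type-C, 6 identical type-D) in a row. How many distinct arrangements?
13! / (2! × 1! × 4! × 6!) = 180180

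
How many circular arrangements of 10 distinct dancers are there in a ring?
Circular: fix one position, arrange the rest. (10-1)! = 362880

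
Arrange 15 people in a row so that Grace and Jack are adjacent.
Treat as block: (15-1)! × 2! = 87178291200 × 2 = 174356582400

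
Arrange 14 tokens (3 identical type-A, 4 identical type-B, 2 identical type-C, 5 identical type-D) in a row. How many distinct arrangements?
14! / (3! × 4! × 2! × 5!) = 2522520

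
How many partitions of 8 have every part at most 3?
Let r_j(i) = number of partitions of i into parts ≤ j, for i = 0..8. r_1(i) = 1 for all i; r_j(i) = r_{j-1}(i) + r_j(i-j). Rows j = 2..3: ≤2: 1 1 2 2 3 3 4 4 5; ≤3: 1 1 2 3 4 5 7 8 10. r_3(8) = 10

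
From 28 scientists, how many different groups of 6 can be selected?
C(28,6) = 28!/(6!×22!) = 376740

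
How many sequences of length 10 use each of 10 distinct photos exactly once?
10! = 3628800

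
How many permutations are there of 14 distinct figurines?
14! = 87178291200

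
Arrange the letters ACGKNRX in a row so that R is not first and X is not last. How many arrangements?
By inclusion-exclusion: 7! - 2×(7-1)! + (7-2)! = 5040 - 1440 + 120 = 3720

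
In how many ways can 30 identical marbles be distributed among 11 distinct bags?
C(30+11-1, 11-1) = C(40, 10) = 847660528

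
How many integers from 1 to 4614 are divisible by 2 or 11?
⌊4614/2⌋ + ⌊4614/11⌋ - ⌊4614/22⌋ = 2307 + 419 - 209 = 2517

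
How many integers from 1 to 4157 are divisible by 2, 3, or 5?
⌊4157/2⌋+⌊4157/3⌋+⌊4157/5⌋ - ⌊4157/6⌋-⌊4157/10⌋-⌊4157/15⌋ + ⌊4157/30⌋ = 2078+1385+831 - 692-415-277 + 138 = 3048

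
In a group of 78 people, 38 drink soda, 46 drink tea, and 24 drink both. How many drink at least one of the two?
|A∪B| = |A| + |B| - |A∩B| = 38 + 46 - 24 = 60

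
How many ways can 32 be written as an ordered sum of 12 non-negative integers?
C(32+12-1, 12-1) = C(43, 11) = 5752004349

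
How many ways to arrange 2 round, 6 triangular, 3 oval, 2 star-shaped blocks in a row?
13! / (2! × 6! × 3! × 2!) = 360360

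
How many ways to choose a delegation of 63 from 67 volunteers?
C(67,63) = 67!/(63!×4!) = 766480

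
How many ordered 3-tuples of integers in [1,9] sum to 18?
Coefficient of x^18 in (x + x² + ... + x^9)^3. By inclusion-exclusion on dice exceeding 9: Σ_j (-1)^j C(3,j)·C(18-1-9j, 2) = C(3,0)·C(17,2) - C(3,1)·C(8,2) = 1·136 - 3·28 = 52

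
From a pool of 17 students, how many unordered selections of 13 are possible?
C(17,13) = 17!/(13!×4!) = 2380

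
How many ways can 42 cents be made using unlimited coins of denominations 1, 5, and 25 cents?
Coefficient of x^42 in 1/(1-x^1) · 1/(1-x^5) · 1/(1-x^25). Case on j = number of 25-cent coins (j = 0..1); remainder r = 42 - 25j is made from {1,5} in ⌊r/5⌋+1 ways. r = 42, 17 → 9 + 4 = 13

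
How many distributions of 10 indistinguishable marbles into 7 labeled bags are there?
C(10+7-1, 7-1) = C(16, 6) = 8008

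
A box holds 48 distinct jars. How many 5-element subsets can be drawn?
C(48,5) = 48!/(5!×43!) = 1712304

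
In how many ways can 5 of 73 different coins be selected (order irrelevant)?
C(73,5) = 73!/(5!×68!) = 15020334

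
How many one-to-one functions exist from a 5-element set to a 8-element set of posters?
P(8,5) = 8!/(8-5)! = 6720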